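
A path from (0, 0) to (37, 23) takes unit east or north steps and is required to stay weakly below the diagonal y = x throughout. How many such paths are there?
Number of paths = 9231052271395500

By the reflection principle (André's argument), the number of monotone paths to (37, 23) with n ≤ m that never go above y = x is C(60, 37) − C(60, 38) = 23385332420868600 − 14154280149473100 = 9231052271395500.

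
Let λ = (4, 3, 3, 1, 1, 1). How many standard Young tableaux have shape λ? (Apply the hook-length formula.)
# SYT of shape (4, 3, 3, 1, 1, 1) = 11440

Hook-length formula: f^λ = n! / Π hook(c), product over all cells c of the Young diagram. For λ = (4, 3, 3, 1, 1, 1), n = 13 boxes. Hook lengths by row (left-to-right, top-to-bottom): [9, 5, 4, 1]; [7, 3, 2]; [6, 2, 1]; [3]; [2]; [1]. Product of hooks = 544320. So f^λ = 13! / 544320 = 6227020800 / 544320 = 11440.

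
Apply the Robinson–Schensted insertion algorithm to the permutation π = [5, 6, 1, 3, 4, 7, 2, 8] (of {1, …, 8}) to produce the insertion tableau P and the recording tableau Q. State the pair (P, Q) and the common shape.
P = [1, 2, 4, 7, 8] / [3, 6] / [5];  Q = [1, 2, 5, 6, 8] / [3, 4] / [7];  common shape = (5, 2, 1)

Row-insert the values π_1, π_2, … into P one at a time, bumping the leftmost entry strictly greater than the inserted value down to the next row. The recording tableau Q records, in position (i, j), the step at which that cell was added to P.
  Insert 5 (step 1): P = [5];  Q = [1]
  Insert 6 (step 2): P = [5, 6];  Q = [1, 2]
  Insert 1 (step 3): P = [1, 6] / [5];  Q = [1, 2] / [3]
  Insert 3 (step 4): P = [1, 3] / [5, 6];  Q = [1, 2] / [3, 4]
  Insert 4 (step 5): P = [1, 3, 4] / [5, 6];  Q = [1, 2, 5] / [3, 4]
  Insert 7 (step 6): P = [1, 3, 4, 7] / [5, 6];  Q = [1, 2, 5, 6] / [3, 4]
  Insert 2 (step 7): P = [1, 2, 4, 7] / [3, 6] / [5];  Q = [1, 2, 5, 6] / [3, 4] / [7]
  Insert 8 (step 8): P = [1, 2, 4, 7, 8] / [3, 6] / [5];  Q = [1, 2, 5, 6, 8] / [3, 4] / [7]
Final shape: (5, 2, 1).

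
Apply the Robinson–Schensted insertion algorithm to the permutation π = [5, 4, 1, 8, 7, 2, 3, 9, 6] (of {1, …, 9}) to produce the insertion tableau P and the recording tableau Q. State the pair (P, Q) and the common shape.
P = [1, 2, 3, 6] / [4, 7, 9] / [5, 8];  Q = [1, 4, 7, 8] / [2, 5, 9] / [3, 6];  common shape = (4, 3, 2)

Row-insert the values π_1, π_2, … into P one at a time, bumping the leftmost entry strictly greater than the inserted value down to the next row. The recording tableau Q records, in position (i, j), the step at which that cell was added to P.
  Insert 5 (step 1): P = [5];  Q = [1]
  Insert 4 (step 2): P = [4] / [5];  Q = [1] / [2]
  Insert 1 (step 3): P = [1] / [4] / [5];  Q = [1] / [2] / [3]
  Insert 8 (step 4): P = [1, 8] / [4] / [5];  Q = [1, 4] / [2] / [3]
  Insert 7 (step 5): P = [1, 7] / [4, 8] / [5];  Q = [1, 4] / [2, 5] / [3]
  Insert 2 (step 6): P = [1, 2] / [4, 7] / [5, 8];  Q = [1, 4] / [2, 5] / [3, 6]
  Insert 3 (step 7): P = [1, 2, 3] / [4, 7] / [5, 8];  Q = [1, 4, 7] / [2, 5] / [3, 6]
  Insert 9 (step 8): P = [1, 2, 3, 9] / [4, 7] / [5, 8];  Q = [1, 4, 7, 8] / [2, 5] / [3, 6]
  Insert 6 (step 9): P = [1, 2, 3, 6] / [4, 7, 9] / [5, 8];  Q = [1, 4, 7, 8] / [2, 5, 9] / [3, 6]
Final shape: (4, 3, 2).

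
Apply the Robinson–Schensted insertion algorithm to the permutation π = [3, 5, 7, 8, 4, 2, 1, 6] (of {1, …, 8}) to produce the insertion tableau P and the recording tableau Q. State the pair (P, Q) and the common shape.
P = [1, 4, 6, 8] / [2, 7] / [3] / [5];  Q = [1, 2, 3, 4] / [5, 8] / [6] / [7];  common shape = (4, 2, 1, 1)

Row-insert the values π_1, π_2, … into P one at a time, bumping the leftmost entry strictly greater than the inserted value down to the next row. The recording tableau Q records, in position (i, j), the step at which that cell was added to P.
  Insert 3 (step 1): P = [3];  Q = [1]
  Insert 5 (step 2): P = [3, 5];  Q = [1, 2]
  Insert 7 (step 3): P = [3, 5, 7];  Q = [1, 2, 3]
  Insert 8 (step 4): P = [3, 5, 7, 8];  Q = [1, 2, 3, 4]
  Insert 4 (step 5): P = [3, 4, 7, 8] / [5];  Q = [1, 2, 3, 4] / [5]
  Insert 2 (step 6): P = [2, 4, 7, 8] / [3] / [5];  Q = [1, 2, 3, 4] / [5] / [6]
  Insert 1 (step 7): P = [1, 4, 7, 8] / [2] / [3] / [5];  Q = [1, 2, 3, 4] / [5] / [6] / [7]
  Insert 6 (step 8): P = [1, 4, 6, 8] / [2, 7] / [3] / [5];  Q = [1, 2, 3, 4] / [5, 8] / [6] / [7]
Final shape: (4, 2, 1, 1).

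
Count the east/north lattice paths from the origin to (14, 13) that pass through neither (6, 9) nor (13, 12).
Number of paths = 8381425

Inclusion–exclusion. Total paths: C(27, 14) = 20058300. Through P₁: C(15, 6)·C(12, 8) = 2477475. Through P₂: C(25, 13)·C(2, 1) = 10400600. Since P₁ is strictly southwest of P₂, a monotone path through both must visit P₁ then P₂; paths through both = C(15, 6)·C(10, 7)·C(2, 1) = 1201200. Avoid both = 20058300 − 2477475 − 10400600 + 1201200 = 8381425.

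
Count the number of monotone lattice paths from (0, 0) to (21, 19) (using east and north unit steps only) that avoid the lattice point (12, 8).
Number of paths = 110124487200

Total paths from (0, 0) to (21, 19): C(40, 21) = 131282408400. Paths through (12, 8): (paths (0, 0) → (12, 8)) × (paths (12, 8) → (21, 19)) = C(20, 12) · C(20, 9) = 125970 · 167960 = 21157921200. Avoidance count = 131282408400 − 21157921200 = 110124487200.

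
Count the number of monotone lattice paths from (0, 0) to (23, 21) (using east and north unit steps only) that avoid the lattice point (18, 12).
Number of paths = 1839456963630

Total paths from (0, 0) to (23, 21): C(44, 23) = 2012616400080. Paths through (18, 12): (paths (0, 0) → (18, 12)) × (paths (18, 12) → (23, 21)) = C(30, 18) · C(14, 5) = 86493225 · 2002 = 173159436450. Avoidance count = 2012616400080 − 173159436450 = 1839456963630.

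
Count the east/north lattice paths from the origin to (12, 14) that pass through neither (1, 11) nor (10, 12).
Number of paths = 5774176

Inclusion–exclusion. Total paths: C(26, 12) = 9657700. Through P₁: C(12, 1)·C(14, 11) = 4368. Through P₂: C(22, 10)·C(4, 2) = 3879876. Since P₁ is strictly southwest of P₂, a monotone path through both must visit P₁ then P₂; paths through both = C(12, 1)·C(10, 9)·C(4, 2) = 720. Avoid both = 9657700 − 4368 − 3879876 + 720 = 5774176.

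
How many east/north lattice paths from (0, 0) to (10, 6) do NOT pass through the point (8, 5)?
Number of paths = 4147

Total paths from (0, 0) to (10, 6): C(16, 10) = 8008. Paths through (8, 5): (paths (0, 0) → (8, 5)) × (paths (8, 5) → (10, 6)) = C(13, 8) · C(3, 2) = 1287 · 3 = 3861. Avoidance count = 8008 − 3861 = 4147.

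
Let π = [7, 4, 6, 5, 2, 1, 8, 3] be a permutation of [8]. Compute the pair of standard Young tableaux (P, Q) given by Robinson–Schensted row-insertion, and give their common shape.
P = [1, 3, 8] / [2, 5] / [4] / [6] / [7];  Q = [1, 3, 7] / [2, 8] / [4] / [5] / [6];  common shape = (3, 2, 1, 1, 1)

Row-insert the values π_1, π_2, … into P one at a time, bumping the leftmost entry strictly greater than the inserted value down to the next row. The recording tableau Q records, in position (i, j), the step at which that cell was added to P.
  Insert 7 (step 1): P = [7];  Q = [1]
  Insert 4 (step 2): P = [4] / [7];  Q = [1] / [2]
  Insert 6 (step 3): P = [4, 6] / [7];  Q = [1, 3] / [2]
  Insert 5 (step 4): P = [4, 5] / [6] / [7];  Q = [1, 3] / [2] / [4]
  Insert 2 (step 5): P = [2, 5] / [4] / [6] / [7];  Q = [1, 3] / [2] / [4] / [5]
  Insert 1 (step 6): P = [1, 5] / [2] / [4] / [6] / [7];  Q = [1, 3] / [2] / [4] / [5] / [6]
  Insert 8 (step 7): P = [1, 5, 8] / [2] / [4] / [6] / [7];  Q = [1, 3, 7] / [2] / [4] / [5] / [6]
  Insert 3 (step 8): P = [1, 3, 8] / [2, 5] / [4] / [6] / [7];  Q = [1, 3, 7] / [2, 8] / [4] / [5] / [6]
Final shape: (3, 2, 1, 1, 1).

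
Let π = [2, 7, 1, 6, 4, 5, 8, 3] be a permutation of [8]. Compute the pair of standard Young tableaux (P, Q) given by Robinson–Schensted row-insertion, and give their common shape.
P = [1, 3, 5, 8] / [2, 4] / [6] / [7];  Q = [1, 2, 6, 7] / [3, 4] / [5] / [8];  common shape = (4, 2, 1, 1)

Row-insert the values π_1, π_2, … into P one at a time, bumping the leftmost entry strictly greater than the inserted value down to the next row. The recording tableau Q records, in position (i, j), the step at which that cell was added to P.
  Insert 2 (step 1): P = [2];  Q = [1]
  Insert 7 (step 2): P = [2, 7];  Q = [1, 2]
  Insert 1 (step 3): P = [1, 7] / [2];  Q = [1, 2] / [3]
  Insert 6 (step 4): P = [1, 6] / [2, 7];  Q = [1, 2] / [3, 4]
  Insert 4 (step 5): P = [1, 4] / [2, 6] / [7];  Q = [1, 2] / [3, 4] / [5]
  Insert 5 (step 6): P = [1, 4, 5] / [2, 6] / [7];  Q = [1, 2, 6] / [3, 4] / [5]
  Insert 8 (step 7): P = [1, 4, 5, 8] / [2, 6] / [7];  Q = [1, 2, 6, 7] / [3, 4] / [5]
  Insert 3 (step 8): P = [1, 3, 5, 8] / [2, 4] / [6] / [7];  Q = [1, 2, 6, 7] / [3, 4] / [5] / [8]
Final shape: (4, 2, 1, 1).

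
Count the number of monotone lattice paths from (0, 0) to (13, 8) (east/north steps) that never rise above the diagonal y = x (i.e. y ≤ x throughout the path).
Number of paths = 87210

By the reflection principle (André's argument), the number of monotone paths to (13, 8) with n ≤ m that never go above y = x is C(21, 13) − C(21, 14) = 203490 − 116280 = 87210.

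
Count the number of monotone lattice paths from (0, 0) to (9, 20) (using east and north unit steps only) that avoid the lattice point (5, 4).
Number of paths = 9404535

Total paths from (0, 0) to (9, 20): C(29, 9) = 10015005. Paths through (5, 4): (paths (0, 0) → (5, 4)) × (paths (5, 4) → (9, 20)) = C(9, 5) · C(20, 4) = 126 · 4845 = 610470. Avoidance count = 10015005 − 610470 = 9404535.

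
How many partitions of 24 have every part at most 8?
p(24, parts ≤ 8) = 919

Use the recurrence p(n, m) = p(n, m−1) + p(n−m, m): either the largest part is < m (count p(n, m−1)) or the largest part is exactly m (remove one copy of m, count p(n−m, m)). With p(0, ·) = 1 this gives p(24, parts ≤ 8) = 919. (By conjugating Young diagrams, this also counts partitions of 24 into at most 8 parts.)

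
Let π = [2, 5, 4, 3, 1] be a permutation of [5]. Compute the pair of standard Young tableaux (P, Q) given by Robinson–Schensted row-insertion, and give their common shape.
P = [1, 3] / [2] / [4] / [5];  Q = [1, 2] / [3] / [4] / [5];  common shape = (2, 1, 1, 1)

Row-insert the values π_1, π_2, … into P one at a time, bumping the leftmost entry strictly greater than the inserted value down to the next row. The recording tableau Q records, in position (i, j), the step at which that cell was added to P.
  Insert 2 (step 1): P = [2];  Q = [1]
  Insert 5 (step 2): P = [2, 5];  Q = [1, 2]
  Insert 4 (step 3): P = [2, 4] / [5];  Q = [1, 2] / [3]
  Insert 3 (step 4): P = [2, 3] / [4] / [5];  Q = [1, 2] / [3] / [4]
  Insert 1 (step 5): P = [1, 3] / [2] / [4] / [5];  Q = [1, 2] / [3] / [4] / [5]
Final shape: (2, 1, 1, 1).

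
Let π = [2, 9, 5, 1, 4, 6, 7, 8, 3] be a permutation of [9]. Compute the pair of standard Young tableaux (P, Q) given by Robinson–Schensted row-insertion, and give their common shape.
P = [1, 3, 6, 7, 8] / [2, 4] / [5] / [9];  Q = [1, 2, 6, 7, 8] / [3, 5] / [4] / [9];  common shape = (5, 2, 1, 1)

Row-insert the values π_1, π_2, … into P one at a time, bumping the leftmost entry strictly greater than the inserted value down to the next row. The recording tableau Q records, in position (i, j), the step at which that cell was added to P.
  Insert 2 (step 1): P = [2];  Q = [1]
  Insert 9 (step 2): P = [2, 9];  Q = [1, 2]
  Insert 5 (step 3): P = [2, 5] / [9];  Q = [1, 2] / [3]
  Insert 1 (step 4): P = [1, 5] / [2] / [9];  Q = [1, 2] / [3] / [4]
  Insert 4 (step 5): P = [1, 4] / [2, 5] / [9];  Q = [1, 2] / [3, 5] / [4]
  Insert 6 (step 6): P = [1, 4, 6] / [2, 5] / [9];  Q = [1, 2, 6] / [3, 5] / [4]
  Insert 7 (step 7): P = [1, 4, 6, 7] / [2, 5] / [9];  Q = [1, 2, 6, 7] / [3, 5] / [4]
  Insert 8 (step 8): P = [1, 4, 6, 7, 8] / [2, 5] / [9];  Q = [1, 2, 6, 7, 8] / [3, 5] / [4]
  Insert 3 (step 9): P = [1, 3, 6, 7, 8] / [2, 4] / [5] / [9];  Q = [1, 2, 6, 7, 8] / [3, 5] / [4] / [9]
Final shape: (5, 2, 1, 1).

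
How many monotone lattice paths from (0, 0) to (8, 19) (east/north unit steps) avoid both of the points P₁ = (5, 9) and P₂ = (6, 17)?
Number of paths = 1149929

Inclusion–exclusion. Total paths: C(27, 8) = 2220075. Through P₁: C(14, 5)·C(13, 3) = 572572. Through P₂: C(23, 6)·C(4, 2) = 605682. Since P₁ is strictly southwest of P₂, a monotone path through both must visit P₁ then P₂; paths through both = C(14, 5)·C(9, 1)·C(4, 2) = 108108. Avoid both = 2220075 − 572572 − 605682 + 108108 = 1149929.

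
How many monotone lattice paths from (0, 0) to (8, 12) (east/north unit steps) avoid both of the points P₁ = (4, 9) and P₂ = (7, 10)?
Number of paths = 51181

Inclusion–exclusion. Total paths: C(20, 8) = 125970. Through P₁: C(13, 4)·C(7, 4) = 25025. Through P₂: C(17, 7)·C(3, 1) = 58344. Since P₁ is strictly southwest of P₂, a monotone path through both must visit P₁ then P₂; paths through both = C(13, 4)·C(4, 3)·C(3, 1) = 8580. Avoid both = 125970 − 25025 − 58344 + 8580 = 51181.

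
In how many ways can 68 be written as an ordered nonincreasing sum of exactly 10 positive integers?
p(68, 10 parts) = 157564

Partitions of n into exactly k parts are in bijection with partitions of n − k into at most k parts (subtract 1 from each part). So p(68, exactly 10) = p(58, parts ≤ 10). Computing via the recurrence p(m, j) = p(m, j−1) + p(m−j, j) gives 157564.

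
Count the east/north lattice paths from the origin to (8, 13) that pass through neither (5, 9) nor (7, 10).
Number of paths = 79652

Inclusion–exclusion. Total paths: C(21, 8) = 203490. Through P₁: C(14, 5)·C(7, 3) = 70070. Through P₂: C(17, 7)·C(4, 1) = 77792. Since P₁ is strictly southwest of P₂, a monotone path through both must visit P₁ then P₂; paths through both = C(14, 5)·C(3, 2)·C(4, 1) = 24024. Avoid both = 203490 − 70070 − 77792 + 24024 = 79652.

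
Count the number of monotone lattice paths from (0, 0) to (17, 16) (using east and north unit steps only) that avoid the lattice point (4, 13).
Number of paths = 1165470310

Total paths from (0, 0) to (17, 16): C(33, 17) = 1166803110. Paths through (4, 13): (paths (0, 0) → (4, 13)) × (paths (4, 13) → (17, 16)) = C(17, 4) · C(16, 13) = 2380 · 560 = 1332800. Avoidance count = 1166803110 − 1332800 = 1165470310.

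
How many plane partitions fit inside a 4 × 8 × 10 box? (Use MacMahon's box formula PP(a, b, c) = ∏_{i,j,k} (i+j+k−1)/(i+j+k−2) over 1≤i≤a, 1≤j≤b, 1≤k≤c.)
PP(4, 8, 10) = 1268665346776464

Evaluate the triple product over i = 1..4, j = 1..8, k = 1..10. The factors are (2/1) · (3/2) · (4/3) · (5/4) · (6/5) · (7/6) · (8/7) · (9/8) · … (320 factors total). The numerators and denominators telescope so the product is an integer; carrying out the multiplication exactly gives PP(4, 8, 10) = 1268665346776464.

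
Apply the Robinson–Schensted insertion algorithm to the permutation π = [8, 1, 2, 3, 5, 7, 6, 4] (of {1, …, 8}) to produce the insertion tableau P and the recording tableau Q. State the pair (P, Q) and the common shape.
P = [1, 2, 3, 4, 6] / [5] / [7] / [8];  Q = [1, 3, 4, 5, 6] / [2] / [7] / [8];  common shape = (5, 1, 1, 1)

Row-insert the values π_1, π_2, … into P one at a time, bumping the leftmost entry strictly greater than the inserted value down to the next row. The recording tableau Q records, in position (i, j), the step at which that cell was added to P.
  Insert 8 (step 1): P = [8];  Q = [1]
  Insert 1 (step 2): P = [1] / [8];  Q = [1] / [2]
  Insert 2 (step 3): P = [1, 2] / [8];  Q = [1, 3] / [2]
  Insert 3 (step 4): P = [1, 2, 3] / [8];  Q = [1, 3, 4] / [2]
  Insert 5 (step 5): P = [1, 2, 3, 5] / [8];  Q = [1, 3, 4, 5] / [2]
  Insert 7 (step 6): P = [1, 2, 3, 5, 7] / [8];  Q = [1, 3, 4, 5, 6] / [2]
  Insert 6 (step 7): P = [1, 2, 3, 5, 6] / [7] / [8];  Q = [1, 3, 4, 5, 6] / [2] / [7]
  Insert 4 (step 8): P = [1, 2, 3, 4, 6] / [5] / [7] / [8];  Q = [1, 3, 4, 5, 6] / [2] / [7] / [8]
Final shape: (5, 1, 1, 1).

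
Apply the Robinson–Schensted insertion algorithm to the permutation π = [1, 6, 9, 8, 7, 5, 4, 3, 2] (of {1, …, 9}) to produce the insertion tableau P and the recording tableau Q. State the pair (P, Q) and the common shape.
P = [1, 2, 7] / [3] / [4] / [5] / [6] / [8] / [9];  Q = [1, 2, 3] / [4] / [5] / [6] / [7] / [8] / [9];  common shape = (3, 1, 1, 1, 1, 1, 1)

Row-insert the values π_1, π_2, … into P one at a time, bumping the leftmost entry strictly greater than the inserted value down to the next row. The recording tableau Q records, in position (i, j), the step at which that cell was added to P.
  Insert 1 (step 1): P = [1];  Q = [1]
  Insert 6 (step 2): P = [1, 6];  Q = [1, 2]
  Insert 9 (step 3): P = [1, 6, 9];  Q = [1, 2, 3]
  Insert 8 (step 4): P = [1, 6, 8] / [9];  Q = [1, 2, 3] / [4]
  Insert 7 (step 5): P = [1, 6, 7] / [8] / [9];  Q = [1, 2, 3] / [4] / [5]
  Insert 5 (step 6): P = [1, 5, 7] / [6] / [8] / [9];  Q = [1, 2, 3] / [4] / [5] / [6]
  Insert 4 (step 7): P = [1, 4, 7] / [5] / [6] / [8] / [9];  Q = [1, 2, 3] / [4] / [5] / [6] / [7]
  Insert 3 (step 8): P = [1, 3, 7] / [4] / [5] / [6] / [8] / [9];  Q = [1, 2, 3] / [4] / [5] / [6] / [7] / [8]
  Insert 2 (step 9): P = [1, 2, 7] / [3] / [4] / [5] / [6] / [8] / [9];  Q = [1, 2, 3] / [4] / [5] / [6] / [7] / [8] / [9]
Final shape: (3, 1, 1, 1, 1, 1, 1).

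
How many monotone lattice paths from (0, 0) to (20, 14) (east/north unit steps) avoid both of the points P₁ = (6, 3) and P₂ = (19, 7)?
Number of paths = 1013891000

Inclusion–exclusion. Total paths: C(34, 20) = 1391975640. Through P₁: C(9, 6)·C(25, 14) = 374421600. Through P₂: C(26, 19)·C(8, 1) = 5262400. Since P₁ is strictly southwest of P₂, a monotone path through both must visit P₁ then P₂; paths through both = C(9, 6)·C(17, 13)·C(8, 1) = 1599360. Avoid both = 1391975640 − 374421600 − 5262400 + 1599360 = 1013891000.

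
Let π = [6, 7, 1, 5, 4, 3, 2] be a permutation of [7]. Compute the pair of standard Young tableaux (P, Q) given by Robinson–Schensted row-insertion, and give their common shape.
P = [1, 2] / [3, 7] / [4] / [5] / [6];  Q = [1, 2] / [3, 4] / [5] / [6] / [7];  common shape = (2, 2, 1, 1, 1)

Row-insert the values π_1, π_2, … into P one at a time, bumping the leftmost entry strictly greater than the inserted value down to the next row. The recording tableau Q records, in position (i, j), the step at which that cell was added to P.
  Insert 6 (step 1): P = [6];  Q = [1]
  Insert 7 (step 2): P = [6, 7];  Q = [1, 2]
  Insert 1 (step 3): P = [1, 7] / [6];  Q = [1, 2] / [3]
  Insert 5 (step 4): P = [1, 5] / [6, 7];  Q = [1, 2] / [3, 4]
  Insert 4 (step 5): P = [1, 4] / [5, 7] / [6];  Q = [1, 2] / [3, 4] / [5]
  Insert 3 (step 6): P = [1, 3] / [4, 7] / [5] / [6];  Q = [1, 2] / [3, 4] / [5] / [6]
  Insert 2 (step 7): P = [1, 2] / [3, 7] / [4] / [5] / [6];  Q = [1, 2] / [3, 4] / [5] / [6] / [7]
Final shape: (2, 2, 1, 1, 1).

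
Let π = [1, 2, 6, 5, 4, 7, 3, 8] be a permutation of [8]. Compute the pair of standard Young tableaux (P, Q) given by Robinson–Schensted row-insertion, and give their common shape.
P = [1, 2, 3, 7, 8] / [4] / [5] / [6];  Q = [1, 2, 3, 6, 8] / [4] / [5] / [7];  common shape = (5, 1, 1, 1)

Row-insert the values π_1, π_2, … into P one at a time, bumping the leftmost entry strictly greater than the inserted value down to the next row. The recording tableau Q records, in position (i, j), the step at which that cell was added to P.
  Insert 1 (step 1): P = [1];  Q = [1]
  Insert 2 (step 2): P = [1, 2];  Q = [1, 2]
  Insert 6 (step 3): P = [1, 2, 6];  Q = [1, 2, 3]
  Insert 5 (step 4): P = [1, 2, 5] / [6];  Q = [1, 2, 3] / [4]
  Insert 4 (step 5): P = [1, 2, 4] / [5] / [6];  Q = [1, 2, 3] / [4] / [5]
  Insert 7 (step 6): P = [1, 2, 4, 7] / [5] / [6];  Q = [1, 2, 3, 6] / [4] / [5]
  Insert 3 (step 7): P = [1, 2, 3, 7] / [4] / [5] / [6];  Q = [1, 2, 3, 6] / [4] / [5] / [7]
  Insert 8 (step 8): P = [1, 2, 3, 7, 8] / [4] / [5] / [6];  Q = [1, 2, 3, 6, 8] / [4] / [5] / [7]
Final shape: (5, 1, 1, 1).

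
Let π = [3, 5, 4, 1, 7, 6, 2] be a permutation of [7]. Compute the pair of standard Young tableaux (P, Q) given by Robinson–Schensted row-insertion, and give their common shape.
P = [1, 2, 6] / [3, 4] / [5, 7];  Q = [1, 2, 5] / [3, 6] / [4, 7];  common shape = (3, 2, 2)

Row-insert the values π_1, π_2, … into P one at a time, bumping the leftmost entry strictly greater than the inserted value down to the next row. The recording tableau Q records, in position (i, j), the step at which that cell was added to P.
  Insert 3 (step 1): P = [3];  Q = [1]
  Insert 5 (step 2): P = [3, 5];  Q = [1, 2]
  Insert 4 (step 3): P = [3, 4] / [5];  Q = [1, 2] / [3]
  Insert 1 (step 4): P = [1, 4] / [3] / [5];  Q = [1, 2] / [3] / [4]
  Insert 7 (step 5): P = [1, 4, 7] / [3] / [5];  Q = [1, 2, 5] / [3] / [4]
  Insert 6 (step 6): P = [1, 4, 6] / [3, 7] / [5];  Q = [1, 2, 5] / [3, 6] / [4]
  Insert 2 (step 7): P = [1, 2, 6] / [3, 4] / [5, 7];  Q = [1, 2, 5] / [3, 6] / [4, 7]
Final shape: (3, 2, 2).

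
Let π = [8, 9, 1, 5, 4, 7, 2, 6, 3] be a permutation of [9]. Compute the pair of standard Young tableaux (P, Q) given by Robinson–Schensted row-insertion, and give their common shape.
P = [1, 2, 3] / [4, 6] / [5, 7] / [8, 9];  Q = [1, 2, 6] / [3, 4] / [5, 8] / [7, 9];  common shape = (3, 2, 2, 2)

Row-insert the values π_1, π_2, … into P one at a time, bumping the leftmost entry strictly greater than the inserted value down to the next row. The recording tableau Q records, in position (i, j), the step at which that cell was added to P.
  Insert 8 (step 1): P = [8];  Q = [1]
  Insert 9 (step 2): P = [8, 9];  Q = [1, 2]
  Insert 1 (step 3): P = [1, 9] / [8];  Q = [1, 2] / [3]
  Insert 5 (step 4): P = [1, 5] / [8, 9];  Q = [1, 2] / [3, 4]
  Insert 4 (step 5): P = [1, 4] / [5, 9] / [8];  Q = [1, 2] / [3, 4] / [5]
  Insert 7 (step 6): P = [1, 4, 7] / [5, 9] / [8];  Q = [1, 2, 6] / [3, 4] / [5]
  Insert 2 (step 7): P = [1, 2, 7] / [4, 9] / [5] / [8];  Q = [1, 2, 6] / [3, 4] / [5] / [7]
  Insert 6 (step 8): P = [1, 2, 6] / [4, 7] / [5, 9] / [8];  Q = [1, 2, 6] / [3, 4] / [5, 8] / [7]
  Insert 3 (step 9): P = [1, 2, 3] / [4, 6] / [5, 7] / [8, 9];  Q = [1, 2, 6] / [3, 4] / [5, 8] / [7, 9]
Final shape: (3, 2, 2, 2).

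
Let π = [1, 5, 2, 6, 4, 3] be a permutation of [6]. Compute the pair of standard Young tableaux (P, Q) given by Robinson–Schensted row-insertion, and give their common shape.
P = [1, 2, 3] / [4, 6] / [5];  Q = [1, 2, 4] / [3, 5] / [6];  common shape = (3, 2, 1)

Row-insert the values π_1, π_2, … into P one at a time, bumping the leftmost entry strictly greater than the inserted value down to the next row. The recording tableau Q records, in position (i, j), the step at which that cell was added to P.
  Insert 1 (step 1): P = [1];  Q = [1]
  Insert 5 (step 2): P = [1, 5];  Q = [1, 2]
  Insert 2 (step 3): P = [1, 2] / [5];  Q = [1, 2] / [3]
  Insert 6 (step 4): P = [1, 2, 6] / [5];  Q = [1, 2, 4] / [3]
  Insert 4 (step 5): P = [1, 2, 4] / [5, 6];  Q = [1, 2, 4] / [3, 5]
  Insert 3 (step 6): P = [1, 2, 3] / [4, 6] / [5];  Q = [1, 2, 4] / [3, 5] / [6]
Final shape: (3, 2, 1).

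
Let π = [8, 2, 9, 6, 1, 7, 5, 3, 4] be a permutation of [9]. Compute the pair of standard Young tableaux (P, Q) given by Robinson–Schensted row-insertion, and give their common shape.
P = [1, 3, 4] / [2, 5, 7] / [6, 9] / [8];  Q = [1, 3, 6] / [2, 4, 9] / [5, 7] / [8];  common shape = (3, 3, 2, 1)

Row-insert the values π_1, π_2, … into P one at a time, bumping the leftmost entry strictly greater than the inserted value down to the next row. The recording tableau Q records, in position (i, j), the step at which that cell was added to P.
  Insert 8 (step 1): P = [8];  Q = [1]
  Insert 2 (step 2): P = [2] / [8];  Q = [1] / [2]
  Insert 9 (step 3): P = [2, 9] / [8];  Q = [1, 3] / [2]
  Insert 6 (step 4): P = [2, 6] / [8, 9];  Q = [1, 3] / [2, 4]
  Insert 1 (step 5): P = [1, 6] / [2, 9] / [8];  Q = [1, 3] / [2, 4] / [5]
  Insert 7 (step 6): P = [1, 6, 7] / [2, 9] / [8];  Q = [1, 3, 6] / [2, 4] / [5]
  Insert 5 (step 7): P = [1, 5, 7] / [2, 6] / [8, 9];  Q = [1, 3, 6] / [2, 4] / [5, 7]
  Insert 3 (step 8): P = [1, 3, 7] / [2, 5] / [6, 9] / [8];  Q = [1, 3, 6] / [2, 4] / [5, 7] / [8]
  Insert 4 (step 9): P = [1, 3, 4] / [2, 5, 7] / [6, 9] / [8];  Q = [1, 3, 6] / [2, 4, 9] / [5, 7] / [8]
Final shape: (3, 3, 2, 1).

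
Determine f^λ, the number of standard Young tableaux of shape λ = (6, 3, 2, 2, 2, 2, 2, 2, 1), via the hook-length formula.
# SYT of shape (6, 3, 2, 2, 2, 2, 2, 2, 1) = 192053862

Hook-length formula: f^λ = n! / Π hook(c), product over all cells c of the Young diagram. For λ = (6, 3, 2, 2, 2, 2, 2, 2, 1), n = 22 boxes. Hook lengths by row (left-to-right, top-to-bottom): [14, 12, 5, 3, 2, 1]; [10, 8, 1]; [8, 6]; [7, 5]; [6, 4]; [5, 3]; [4, 2]; [3, 1]; [1]. Product of hooks = 5852528640000. So f^λ = 22! / 5852528640000 = 1124000727777607680000 / 5852528640000 = 192053862.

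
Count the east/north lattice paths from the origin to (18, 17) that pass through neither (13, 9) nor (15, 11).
Number of paths = 3499090350

Inclusion–exclusion. Total paths: C(35, 18) = 4537567650. Through P₁: C(22, 13)·C(13, 5) = 640179540. Through P₂: C(26, 15)·C(9, 3) = 648997440. Since P₁ is strictly southwest of P₂, a monotone path through both must visit P₁ then P₂; paths through both = C(22, 13)·C(4, 2)·C(9, 3) = 250699680. Avoid both = 4537567650 − 640179540 − 648997440 + 250699680 = 3499090350.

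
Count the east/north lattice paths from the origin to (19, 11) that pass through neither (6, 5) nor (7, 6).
Number of paths = 37191420

Inclusion–exclusion. Total paths: C(30, 19) = 54627300. Through P₁: C(11, 6)·C(19, 13) = 12534984. Through P₂: C(13, 7)·C(17, 12) = 10618608. Since P₁ is strictly southwest of P₂, a monotone path through both must visit P₁ then P₂; paths through both = C(11, 6)·C(2, 1)·C(17, 12) = 5717712. Avoid both = 54627300 − 12534984 − 10618608 + 5717712 = 37191420.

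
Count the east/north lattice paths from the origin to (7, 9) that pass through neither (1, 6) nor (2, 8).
Number of paths = 10708

Inclusion–exclusion. Total paths: C(16, 7) = 11440. Through P₁: C(7, 1)·C(9, 6) = 588. Through P₂: C(10, 2)·C(6, 5) = 270. Since P₁ is strictly southwest of P₂, a monotone path through both must visit P₁ then P₂; paths through both = C(7, 1)·C(3, 1)·C(6, 5) = 126. Avoid both = 11440 − 588 − 270 + 126 = 10708.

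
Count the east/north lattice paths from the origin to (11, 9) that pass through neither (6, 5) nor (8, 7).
Number of paths = 73118

Inclusion–exclusion. Total paths: C(20, 11) = 167960. Through P₁: C(11, 6)·C(9, 5) = 58212. Through P₂: C(15, 8)·C(5, 3) = 64350. Since P₁ is strictly southwest of P₂, a monotone path through both must visit P₁ then P₂; paths through both = C(11, 6)·C(4, 2)·C(5, 3) = 27720. Avoid both = 167960 − 58212 − 64350 + 27720 = 73118.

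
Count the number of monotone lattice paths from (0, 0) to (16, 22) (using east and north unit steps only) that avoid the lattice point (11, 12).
Number of paths = 18179684196

Total paths from (0, 0) to (16, 22): C(38, 16) = 22239974430. Paths through (11, 12): (paths (0, 0) → (11, 12)) × (paths (11, 12) → (16, 22)) = C(23, 11) · C(15, 5) = 1352078 · 3003 = 4060290234. Avoidance count = 22239974430 − 4060290234 = 18179684196.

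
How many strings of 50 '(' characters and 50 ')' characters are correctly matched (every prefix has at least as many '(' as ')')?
C_50 = 1978261657756160653623774456

These balanced parentheses are counted by the Catalan number C_n = (1/(n + 1)) · C(2n, n). For n = 50: C_50 = (1/51) · C(100, 50) = 100891344545564193334812497256/51 = 1978261657756160653623774456.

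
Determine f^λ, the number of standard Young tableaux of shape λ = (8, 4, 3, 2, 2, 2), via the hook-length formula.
# SYT of shape (8, 4, 3, 2, 2, 2) = 391718250

Hook-length formula: f^λ = n! / Π hook(c), product over all cells c of the Young diagram. For λ = (8, 4, 3, 2, 2, 2), n = 21 boxes. Hook lengths by row (left-to-right, top-to-bottom): [13, 12, 8, 6, 4, 3, 2, 1]; [8, 7, 3, 1]; [6, 5, 1]; [4, 3]; [3, 2]; [2, 1]. Product of hooks = 130427781120. So f^λ = 21! / 130427781120 = 51090942171709440000 / 130427781120 = 391718250.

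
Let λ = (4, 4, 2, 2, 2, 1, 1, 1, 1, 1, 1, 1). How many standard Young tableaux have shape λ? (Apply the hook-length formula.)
# SYT of shape (4, 4, 2, 2, 2, 1, 1, 1, 1, 1, 1, 1) = 16124160

Hook-length formula: f^λ = n! / Π hook(c), product over all cells c of the Young diagram. For λ = (4, 4, 2, 2, 2, 1, 1, 1, 1, 1, 1, 1), n = 21 boxes. Hook lengths by row (left-to-right, top-to-bottom): [15, 7, 3, 2]; [14, 6, 2, 1]; [11, 3]; [10, 2]; [9, 1]; [7]; [6]; [5]; [4]; [3]; [2]; [1]. Product of hooks = 3168595584000. So f^λ = 21! / 3168595584000 = 51090942171709440000 / 3168595584000 = 16124160.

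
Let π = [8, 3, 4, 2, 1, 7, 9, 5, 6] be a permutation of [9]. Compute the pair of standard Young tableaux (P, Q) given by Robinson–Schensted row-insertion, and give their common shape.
P = [1, 4, 5, 6] / [2, 7, 9] / [3] / [8];  Q = [1, 3, 6, 7] / [2, 8, 9] / [4] / [5];  common shape = (4, 3, 1, 1)

Row-insert the values π_1, π_2, … into P one at a time, bumping the leftmost entry strictly greater than the inserted value down to the next row. The recording tableau Q records, in position (i, j), the step at which that cell was added to P.
  Insert 8 (step 1): P = [8];  Q = [1]
  Insert 3 (step 2): P = [3] / [8];  Q = [1] / [2]
  Insert 4 (step 3): P = [3, 4] / [8];  Q = [1, 3] / [2]
  Insert 2 (step 4): P = [2, 4] / [3] / [8];  Q = [1, 3] / [2] / [4]
  Insert 1 (step 5): P = [1, 4] / [2] / [3] / [8];  Q = [1, 3] / [2] / [4] / [5]
  Insert 7 (step 6): P = [1, 4, 7] / [2] / [3] / [8];  Q = [1, 3, 6] / [2] / [4] / [5]
  Insert 9 (step 7): P = [1, 4, 7, 9] / [2] / [3] / [8];  Q = [1, 3, 6, 7] / [2] / [4] / [5]
  Insert 5 (step 8): P = [1, 4, 5, 9] / [2, 7] / [3] / [8];  Q = [1, 3, 6, 7] / [2, 8] / [4] / [5]
  Insert 6 (step 9): P = [1, 4, 5, 6] / [2, 7, 9] / [3] / [8];  Q = [1, 3, 6, 7] / [2, 8, 9] / [4] / [5]
Final shape: (4, 3, 1, 1).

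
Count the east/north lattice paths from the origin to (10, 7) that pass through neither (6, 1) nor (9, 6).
Number of paths = 8752

Inclusion–exclusion. Total paths: C(17, 10) = 19448. Through P₁: C(7, 6)·C(10, 4) = 1470. Through P₂: C(15, 9)·C(2, 1) = 10010. Since P₁ is strictly southwest of P₂, a monotone path through both must visit P₁ then P₂; paths through both = C(7, 6)·C(8, 3)·C(2, 1) = 784. Avoid both = 19448 − 1470 − 10010 + 784 = 8752.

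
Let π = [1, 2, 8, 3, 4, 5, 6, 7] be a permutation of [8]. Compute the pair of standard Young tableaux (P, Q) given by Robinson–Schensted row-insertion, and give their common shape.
P = [1, 2, 3, 4, 5, 6, 7] / [8];  Q = [1, 2, 3, 5, 6, 7, 8] / [4];  common shape = (7, 1)

Row-insert the values π_1, π_2, … into P one at a time, bumping the leftmost entry strictly greater than the inserted value down to the next row. The recording tableau Q records, in position (i, j), the step at which that cell was added to P.
  Insert 1 (step 1): P = [1];  Q = [1]
  Insert 2 (step 2): P = [1, 2];  Q = [1, 2]
  Insert 8 (step 3): P = [1, 2, 8];  Q = [1, 2, 3]
  Insert 3 (step 4): P = [1, 2, 3] / [8];  Q = [1, 2, 3] / [4]
  Insert 4 (step 5): P = [1, 2, 3, 4] / [8];  Q = [1, 2, 3, 5] / [4]
  Insert 5 (step 6): P = [1, 2, 3, 4, 5] / [8];  Q = [1, 2, 3, 5, 6] / [4]
  Insert 6 (step 7): P = [1, 2, 3, 4, 5, 6] / [8];  Q = [1, 2, 3, 5, 6, 7] / [4]
  Insert 7 (step 8): P = [1, 2, 3, 4, 5, 6, 7] / [8];  Q = [1, 2, 3, 5, 6, 7, 8] / [4]
Final shape: (7, 1).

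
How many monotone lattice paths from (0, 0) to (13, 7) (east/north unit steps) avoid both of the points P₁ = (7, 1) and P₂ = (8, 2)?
Number of paths = 62820

Inclusion–exclusion. Total paths: C(20, 13) = 77520. Through P₁: C(8, 7)·C(12, 6) = 7392. Through P₂: C(10, 8)·C(10, 5) = 11340. Since P₁ is strictly southwest of P₂, a monotone path through both must visit P₁ then P₂; paths through both = C(8, 7)·C(2, 1)·C(10, 5) = 4032. Avoid both = 77520 − 7392 − 11340 + 4032 = 62820.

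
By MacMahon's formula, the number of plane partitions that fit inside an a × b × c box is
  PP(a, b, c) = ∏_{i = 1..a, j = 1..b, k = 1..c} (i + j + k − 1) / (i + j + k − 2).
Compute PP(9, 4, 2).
PP(9, 4, 2) = 143143

Evaluate the triple product over i = 1..9, j = 1..4, k = 1..2. The factors are (2/1) · (3/2) · (3/2) · (4/3) · (4/3) · (5/4) · (5/4) · (6/5) · … (72 factors total). The numerators and denominators telescope so the product is an integer; carrying out the multiplication exactly gives PP(9, 4, 2) = 143143.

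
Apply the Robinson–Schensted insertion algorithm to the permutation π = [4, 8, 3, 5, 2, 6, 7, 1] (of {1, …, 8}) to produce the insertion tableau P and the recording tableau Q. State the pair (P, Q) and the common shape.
P = [1, 5, 6, 7] / [2, 8] / [3] / [4];  Q = [1, 2, 6, 7] / [3, 4] / [5] / [8];  common shape = (4, 2, 1, 1)

Row-insert the values π_1, π_2, … into P one at a time, bumping the leftmost entry strictly greater than the inserted value down to the next row. The recording tableau Q records, in position (i, j), the step at which that cell was added to P.
  Insert 4 (step 1): P = [4];  Q = [1]
  Insert 8 (step 2): P = [4, 8];  Q = [1, 2]
  Insert 3 (step 3): P = [3, 8] / [4];  Q = [1, 2] / [3]
  Insert 5 (step 4): P = [3, 5] / [4, 8];  Q = [1, 2] / [3, 4]
  Insert 2 (step 5): P = [2, 5] / [3, 8] / [4];  Q = [1, 2] / [3, 4] / [5]
  Insert 6 (step 6): P = [2, 5, 6] / [3, 8] / [4];  Q = [1, 2, 6] / [3, 4] / [5]
  Insert 7 (step 7): P = [2, 5, 6, 7] / [3, 8] / [4];  Q = [1, 2, 6, 7] / [3, 4] / [5]
  Insert 1 (step 8): P = [1, 5, 6, 7] / [2, 8] / [3] / [4];  Q = [1, 2, 6, 7] / [3, 4] / [5] / [8]
Final shape: (4, 2, 1, 1).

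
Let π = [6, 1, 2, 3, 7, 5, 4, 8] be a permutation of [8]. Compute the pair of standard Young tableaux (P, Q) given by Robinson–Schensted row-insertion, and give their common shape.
P = [1, 2, 3, 4, 8] / [5, 7] / [6];  Q = [1, 3, 4, 5, 8] / [2, 6] / [7];  common shape = (5, 2, 1)

Row-insert the values π_1, π_2, … into P one at a time, bumping the leftmost entry strictly greater than the inserted value down to the next row. The recording tableau Q records, in position (i, j), the step at which that cell was added to P.
  Insert 6 (step 1): P = [6];  Q = [1]
  Insert 1 (step 2): P = [1] / [6];  Q = [1] / [2]
  Insert 2 (step 3): P = [1, 2] / [6];  Q = [1, 3] / [2]
  Insert 3 (step 4): P = [1, 2, 3] / [6];  Q = [1, 3, 4] / [2]
  Insert 7 (step 5): P = [1, 2, 3, 7] / [6];  Q = [1, 3, 4, 5] / [2]
  Insert 5 (step 6): P = [1, 2, 3, 5] / [6, 7];  Q = [1, 3, 4, 5] / [2, 6]
  Insert 4 (step 7): P = [1, 2, 3, 4] / [5, 7] / [6];  Q = [1, 3, 4, 5] / [2, 6] / [7]
  Insert 8 (step 8): P = [1, 2, 3, 4, 8] / [5, 7] / [6];  Q = [1, 3, 4, 5, 8] / [2, 6] / [7]
Final shape: (5, 2, 1).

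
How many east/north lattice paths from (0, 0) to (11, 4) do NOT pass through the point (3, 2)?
Number of paths = 915

Total paths from (0, 0) to (11, 4): C(15, 11) = 1365. Paths through (3, 2): (paths (0, 0) → (3, 2)) × (paths (3, 2) → (11, 4)) = C(5, 3) · C(10, 8) = 10 · 45 = 450. Avoidance count = 1365 − 450 = 915.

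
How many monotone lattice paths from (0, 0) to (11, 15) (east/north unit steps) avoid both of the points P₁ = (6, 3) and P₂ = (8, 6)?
Number of paths = 6730508

Inclusion–exclusion. Total paths: C(26, 11) = 7726160. Through P₁: C(9, 6)·C(17, 5) = 519792. Through P₂: C(14, 8)·C(12, 3) = 660660. Since P₁ is strictly southwest of P₂, a monotone path through both must visit P₁ then P₂; paths through both = C(9, 6)·C(5, 2)·C(12, 3) = 184800. Avoid both = 7726160 − 519792 − 660660 + 184800 = 6730508.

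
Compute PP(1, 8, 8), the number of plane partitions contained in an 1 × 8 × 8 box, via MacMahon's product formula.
PP(1, 8, 8) = 12870

Evaluate the triple product over i = 1..1, j = 1..8, k = 1..8. The factors are (2/1) · (3/2) · (4/3) · (5/4) · (6/5) · (7/6) · (8/7) · (9/8) · … (64 factors total). The numerators and denominators telescope so the product is an integer; carrying out the multiplication exactly gives PP(1, 8, 8) = 12870.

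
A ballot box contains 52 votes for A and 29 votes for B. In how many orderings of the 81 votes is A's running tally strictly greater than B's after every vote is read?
Strict-lead orderings = 2308172944585185855760

Total orderings of the 81 votes with 52 for A: C(81, 52) = 8128782978756524100720. By the Bertrand ballot formula (Cycle Lemma / reflection principle), the number of orderings in which A is strictly ahead of B throughout is (p − q)/(p + q) · C(p + q, p) = (52 − 29)/(52 + 29) · 8128782978756524100720 = 2308172944585185855760.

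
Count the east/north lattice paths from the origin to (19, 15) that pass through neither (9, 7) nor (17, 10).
Number of paths = 1217853615

Inclusion–exclusion. Total paths: C(34, 19) = 1855967520. Through P₁: C(16, 9)·C(18, 10) = 500591520. Through P₂: C(27, 17)·C(7, 2) = 177161985. Since P₁ is strictly southwest of P₂, a monotone path through both must visit P₁ then P₂; paths through both = C(16, 9)·C(11, 8)·C(7, 2) = 39639600. Avoid both = 1855967520 − 500591520 − 177161985 + 39639600 = 1217853615.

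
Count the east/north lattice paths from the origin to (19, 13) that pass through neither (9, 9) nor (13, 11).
Number of paths = 249233348

Inclusion–exclusion. Total paths: C(32, 19) = 347373600. Through P₁: C(18, 9)·C(14, 10) = 48668620. Through P₂: C(24, 13)·C(8, 6) = 69892032. Since P₁ is strictly southwest of P₂, a monotone path through both must visit P₁ then P₂; paths through both = C(18, 9)·C(6, 4)·C(8, 6) = 20420400. Avoid both = 347373600 − 48668620 − 69892032 + 20420400 = 249233348.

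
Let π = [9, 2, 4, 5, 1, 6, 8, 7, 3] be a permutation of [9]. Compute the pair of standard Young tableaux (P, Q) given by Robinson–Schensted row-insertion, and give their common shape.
P = [1, 3, 5, 6, 7] / [2, 4] / [8] / [9];  Q = [1, 3, 4, 6, 7] / [2, 8] / [5] / [9];  common shape = (5, 2, 1, 1)

Row-insert the values π_1, π_2, … into P one at a time, bumping the leftmost entry strictly greater than the inserted value down to the next row. The recording tableau Q records, in position (i, j), the step at which that cell was added to P.
  Insert 9 (step 1): P = [9];  Q = [1]
  Insert 2 (step 2): P = [2] / [9];  Q = [1] / [2]
  Insert 4 (step 3): P = [2, 4] / [9];  Q = [1, 3] / [2]
  Insert 5 (step 4): P = [2, 4, 5] / [9];  Q = [1, 3, 4] / [2]
  Insert 1 (step 5): P = [1, 4, 5] / [2] / [9];  Q = [1, 3, 4] / [2] / [5]
  Insert 6 (step 6): P = [1, 4, 5, 6] / [2] / [9];  Q = [1, 3, 4, 6] / [2] / [5]
  Insert 8 (step 7): P = [1, 4, 5, 6, 8] / [2] / [9];  Q = [1, 3, 4, 6, 7] / [2] / [5]
  Insert 7 (step 8): P = [1, 4, 5, 6, 7] / [2, 8] / [9];  Q = [1, 3, 4, 6, 7] / [2, 8] / [5]
  Insert 3 (step 9): P = [1, 3, 5, 6, 7] / [2, 4] / [8] / [9];  Q = [1, 3, 4, 6, 7] / [2, 8] / [5] / [9]
Final shape: (5, 2, 1, 1).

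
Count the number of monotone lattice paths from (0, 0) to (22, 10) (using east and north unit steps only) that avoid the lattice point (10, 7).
Number of paths = 55663400

Total paths from (0, 0) to (22, 10): C(32, 22) = 64512240. Paths through (10, 7): (paths (0, 0) → (10, 7)) × (paths (10, 7) → (22, 10)) = C(17, 10) · C(15, 12) = 19448 · 455 = 8848840. Avoidance count = 64512240 − 8848840 = 55663400.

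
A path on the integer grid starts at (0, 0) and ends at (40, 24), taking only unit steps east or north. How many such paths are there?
Number of paths = 250649105469666120

A monotone lattice path from (0, 0) to (40, 24) consists of 40 east steps and 24 north steps in some order, so it is determined by which 40 of the 64 steps are east. The count is C(64, 40) = 250649105469666120.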